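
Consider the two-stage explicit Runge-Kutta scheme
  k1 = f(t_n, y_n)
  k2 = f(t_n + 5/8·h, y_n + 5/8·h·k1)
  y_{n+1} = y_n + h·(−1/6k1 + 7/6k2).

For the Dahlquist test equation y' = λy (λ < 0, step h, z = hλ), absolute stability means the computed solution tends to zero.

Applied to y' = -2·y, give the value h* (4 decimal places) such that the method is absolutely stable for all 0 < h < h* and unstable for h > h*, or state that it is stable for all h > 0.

(-1.3714,0); λ=-2 ⇒ h* = (48/35)/2 = 0.6857.

Set f=λy, z=hλ:
  k1=λy_n ⇒ h·k1=z·y_n;  k2=λ(1+5/8z)y_n ⇒ h·k2=z(1+5/8z)y_n
  y_{n+1}/y_n = 1 − 1/6z + 7/6z(1+5/8z) = 1 + z + 35/48z²
  so R(z) = 1 + z + 35/48z².

Solve |R(x)|<1 on ℝ⁻.
x=-0.58: |R|=0.6653
R=1: x+35/48x²=0 ⇒ x=−48/35=-1.3714; min R=1−1/(4·35/48)=0.6571>−1
Confirm numerically:
  x=-1.296: |R|=0.92872 <1
  x=-1.209: |R|=0.85681 <1
  x=-1.027: |R|=0.74207 <1
  x=-0.824: |R|=0.67109 <1
  x=-1.785: |R|=1.53829 >1
  x=-1.659: |R|=1.34787 >1
So |R|<1 on (-1.3714, 0).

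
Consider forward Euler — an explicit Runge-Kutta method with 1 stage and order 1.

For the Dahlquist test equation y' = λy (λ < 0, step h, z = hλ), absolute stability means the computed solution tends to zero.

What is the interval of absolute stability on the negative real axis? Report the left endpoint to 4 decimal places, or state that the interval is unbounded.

Set f=λy, z=hλ:
  order 1, 1-stage ⇒ R(z)=1+z
  (e.g. R(-1.37)=-0.37000, |R|=0.37000)

Need |R(x)|<1, x<0.
x=-1.37: |R|=0.3700
|R(-1.94)|=0.9400 |R(-1.42)|=0.4200 |R(-0.78)|=0.2200
Bisect:
  x_lo=-2.6888 |R|=1.6888  x_hi=-0.1813 |R|=0.8187
  mid=-1.43505 |R|=0.43505 →hi
  mid=-2.06191 |R|=1.06191 →lo
  mid=-1.74848 |R|=0.74848 →hi
  mid=-1.90519 |R|=0.90519 →hi
  mid=-1.98355 |R|=0.98355 →hi
  mid=-2.02273 |R|=1.02273 →lo
  mid=-2.00314 |R|=1.00314 →lo
  mid=-1.99334 |R|=0.99334 →hi
  mid=-1.99824 |R|=0.99824 →hi
  mid=-2.00069 |R|=1.00069 →lo
  ...
  [-2.00008,-1.99992] ⇒ x*=-2.0000
Interval (-2.0000, 0).

z∈(-2.0000,0).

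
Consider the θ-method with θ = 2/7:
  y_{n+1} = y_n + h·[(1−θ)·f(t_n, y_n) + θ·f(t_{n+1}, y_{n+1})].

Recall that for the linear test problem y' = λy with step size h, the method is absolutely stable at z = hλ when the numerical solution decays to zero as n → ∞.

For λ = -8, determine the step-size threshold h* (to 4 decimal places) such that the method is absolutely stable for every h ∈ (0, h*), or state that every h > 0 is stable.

(-4.6667,0); λ=-8 ⇒ h* = (14/3)/8 = 0.5833.

Set f=λy, z=hλ:
  y_{n+1} = y_n + z·[5/7·y_n + 2/7·y_{n+1}] ⇒ (1 − 2/7z)y_{n+1} = (1 + 5/7z)y_n
  Hence R(z) = (1 + 5/7z)/(1 − 2/7z).

Need |R(x)|<1, x<0.
x=-0.56: |R|=0.5172
R=−1: 1+5/7x = −1+2/7x ⇒ -3/7x=2 ⇒ x=2/(-3/7)=-4.6667
Confirm numerically:
  x=-4.531: |R|=0.97466 <1
  x=-3.070: |R|=0.63546 <1
  x=-2.655: |R|=0.50975 <1
  x=-5.258: |R|=1.10128 >1
  x=-5.182: |R|=1.08903 >1
  x=-5.089: |R|=1.07376 >1
So |R|<1 on (-4.6667, 0).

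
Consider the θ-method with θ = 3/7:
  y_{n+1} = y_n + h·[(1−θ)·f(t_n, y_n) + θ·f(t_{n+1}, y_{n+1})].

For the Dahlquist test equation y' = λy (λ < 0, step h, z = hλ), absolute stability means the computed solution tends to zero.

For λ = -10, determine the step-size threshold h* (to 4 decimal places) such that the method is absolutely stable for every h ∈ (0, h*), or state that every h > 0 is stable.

On y'=λy, z=hλ:
  y_{n+1} = y_n + z·[4/7·y_n + 3/7·y_{n+1}] ⇒ (1 − 3/7z)y_{n+1} = (1 + 4/7z)y_n
  so R(z) = (1 + 4/7z)/(1 − 3/7z).

Boundary: |R(x)|=1, x<0.
x=-1.08: |R|=0.2617
R=−1: 1+4/7x = −1+3/7x ⇒ -1/7x=2 ⇒ x=2/(-1/7)=-14.0000
Confirm numerically:
  x=-13.492: |R|=0.98930 <1
  x=-8.595: |R|=0.83514 <1
  x=-6.849: |R|=0.74041 <1
  x=-14.464: |R|=1.00921 >1
  x=-14.297: |R|=1.00595 >1
Interval (-14.0000, 0).

(-14.0000,0); λ=-10 ⇒ h* = (14)/10 = 1.4000.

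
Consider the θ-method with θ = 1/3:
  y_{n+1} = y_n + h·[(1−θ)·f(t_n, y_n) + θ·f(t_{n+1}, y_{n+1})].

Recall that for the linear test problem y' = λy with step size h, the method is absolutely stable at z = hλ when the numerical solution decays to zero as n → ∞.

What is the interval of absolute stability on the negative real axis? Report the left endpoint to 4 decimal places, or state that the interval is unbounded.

(-6.0000, 0).

Test eqn y'=λy, z=hλ:
  y_{n+1} = y_n + z·[2/3·y_n + 1/3·y_{n+1}] ⇒ (1 − 1/3z)y_{n+1} = (1 + 2/3z)y_n
  R(z) = (1 + 2/3z)/(1 − 1/3z).

Need |R(x)|<1, x<0.
x=-0.99: |R|=0.2556
R=−1: 1+2/3x = −1+1/3x ⇒ -1/3x=2 ⇒ x=2/(-1/3)=-6.0000
Confirm numerically:
  x=-5.431: |R|=0.93251 <1
  x=-5.316: |R|=0.91775 <1
  x=-2.496: |R|=0.36245 <1
  x=-6.283: |R|=1.03049 >1
  x=-6.241: |R|=1.02608 >1
Interval (-6.0000, 0).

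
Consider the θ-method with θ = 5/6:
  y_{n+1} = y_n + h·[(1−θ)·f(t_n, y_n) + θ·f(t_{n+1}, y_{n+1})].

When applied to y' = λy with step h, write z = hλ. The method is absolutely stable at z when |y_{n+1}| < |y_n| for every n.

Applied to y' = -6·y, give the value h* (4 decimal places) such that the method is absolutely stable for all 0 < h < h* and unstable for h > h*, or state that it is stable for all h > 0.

With y'=λy (z=hλ):
  y_{n+1} = y_n + z·[1/6·y_n + 5/6·y_{n+1}] ⇒ (1 − 5/6z)y_{n+1} = (1 + 1/6z)y_n
  R(z) = (1 + 1/6z)/(1 − 5/6z).

Solve |R(x)|<1 on ℝ⁻.
x=-1.11: |R|=0.4234
x=-2: |R|=0.2500
x=-10: |R|=0.0714
x=-100: |R|=0.1858
θ=5/6≥1/2 ⇒ |1+1/6x|<|1−5/6x| ∀x<0 ⇒ stable on all of ℝ⁻.

(−∞, 0) — no finite endpoint. Any h>0 works for λ=-6.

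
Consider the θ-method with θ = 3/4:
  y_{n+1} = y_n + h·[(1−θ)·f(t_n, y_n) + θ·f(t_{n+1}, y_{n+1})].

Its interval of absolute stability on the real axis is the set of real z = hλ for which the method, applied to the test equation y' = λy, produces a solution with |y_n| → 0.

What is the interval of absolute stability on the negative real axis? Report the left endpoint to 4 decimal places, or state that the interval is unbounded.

On y'=λy, z=hλ:
  y_{n+1} = y_n + z·[1/4·y_n + 3/4·y_{n+1}] ⇒ (1 − 3/4z)y_{n+1} = (1 + 1/4z)y_n
  R(z) = (1 + 1/4z)/(1 − 3/4z).

Need |R(x)|<1, x<0.
x=-0.44: |R|=0.6692
x=-2: |R|=0.2000
x=-10: |R|=0.1765
x=-100: |R|=0.3158
θ=3/4≥1/2 ⇒ |1+1/4x|<|1−3/4x| ∀x<0 ⇒ stable on all of ℝ⁻.

unbounded; (−∞, 0).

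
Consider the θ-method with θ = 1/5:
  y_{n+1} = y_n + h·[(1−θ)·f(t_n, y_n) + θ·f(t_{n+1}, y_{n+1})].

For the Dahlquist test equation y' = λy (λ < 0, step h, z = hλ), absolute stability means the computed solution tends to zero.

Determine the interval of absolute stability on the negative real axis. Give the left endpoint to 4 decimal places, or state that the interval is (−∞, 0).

(-3.3333, 0).

Set f=λy, z=hλ:
  y_{n+1} = y_n + z·[4/5·y_n + 1/5·y_{n+1}] ⇒ (1 − 1/5z)y_{n+1} = (1 + 4/5z)y_n
  ⇒ R(z) = (1 + 4/5z)/(1 − 1/5z).

Find x<0 with |R(x)|<1.
x=-1.47: |R|=0.1360
R=−1: 1+4/5x = −1+1/5x ⇒ -3/5x=2 ⇒ x=2/(-3/5)=-3.3333
Confirm numerically:
  x=-3.078: |R|=0.90517 <1
  x=-2.504: |R|=0.66844 <1
  x=-1.547: |R|=0.18146 <1
  x=-3.825: |R|=1.16714 >1
  x=-3.572: |R|=1.08353 >1
So |R|<1 on (-3.3333, 0).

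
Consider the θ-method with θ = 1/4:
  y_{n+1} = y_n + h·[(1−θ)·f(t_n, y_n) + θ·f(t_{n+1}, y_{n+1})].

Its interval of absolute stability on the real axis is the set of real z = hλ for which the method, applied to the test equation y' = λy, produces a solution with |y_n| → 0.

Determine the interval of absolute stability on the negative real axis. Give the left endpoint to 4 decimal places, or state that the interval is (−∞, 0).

Set f=λy, z=hλ:
  y_{n+1} = y_n + z·[3/4·y_n + 1/4·y_{n+1}] ⇒ (1 − 1/4z)y_{n+1} = (1 + 3/4z)y_n
  so R(z) = (1 + 3/4z)/(1 − 1/4z).

Find x<0 with |R(x)|<1.
x=-0.85: |R|=0.2990
R=−1: 1+3/4x = −1+1/4x ⇒ -1/2x=2 ⇒ x=2/(-1/2)=-4.0000
Confirm numerically:
  x=-2.768: |R|=0.63593 <1
  x=-2.573: |R|=0.56580 <1
  x=-2.549: |R|=0.55688 <1
  x=-1.985: |R|=0.32665 <1
  x=-4.395: |R|=1.09410 >1
  x=-4.180: |R|=1.04401 >1
So |R|<1 on (-4.0000, 0).

z∈(-4.0000,0).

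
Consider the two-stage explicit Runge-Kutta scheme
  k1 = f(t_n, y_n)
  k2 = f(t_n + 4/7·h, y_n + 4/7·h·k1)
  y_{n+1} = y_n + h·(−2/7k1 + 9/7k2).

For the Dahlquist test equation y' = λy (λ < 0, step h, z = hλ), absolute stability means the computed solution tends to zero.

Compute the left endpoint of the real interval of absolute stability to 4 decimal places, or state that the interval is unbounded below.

left endpoint -1.3611.

On y'=λy, z=hλ:
  k1=λy_n ⇒ h·k1=z·y_n;  k2=λ(1+4/7z)y_n ⇒ h·k2=z(1+4/7z)y_n
  y_{n+1}/y_n = 1 − 2/7z + 9/7z(1+4/7z) = 1 + z + 36/49z²
  ⇒ R(z) = 1 + z + 36/49z².

Solve |R(x)|<1 on ℝ⁻.
x=-1.52: |R|=1.1774
R=1: x+36/49x²=0 ⇒ x=−49/36=-1.3611; min R=1−1/(4·36/49)=0.6597>−1
Confirm numerically:
  x=-1.215: |R|=0.86957 <1
  x=-0.882: |R|=0.68954 <1
  x=-0.570: |R|=0.66870 <1
  x=-1.591: |R|=1.26872 >1
  x=-1.406: |R|=1.04637 >1
  x=-1.404: |R|=1.04424 >1
Interval (-1.3611, 0).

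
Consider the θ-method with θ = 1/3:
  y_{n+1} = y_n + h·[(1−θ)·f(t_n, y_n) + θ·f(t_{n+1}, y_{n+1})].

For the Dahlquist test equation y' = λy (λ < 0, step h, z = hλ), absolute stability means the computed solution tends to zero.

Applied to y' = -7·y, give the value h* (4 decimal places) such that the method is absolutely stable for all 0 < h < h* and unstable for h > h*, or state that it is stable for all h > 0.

Test eqn y'=λy, z=hλ:
  y_{n+1} = y_n + z·[2/3·y_n + 1/3·y_{n+1}] ⇒ (1 − 1/3z)y_{n+1} = (1 + 2/3z)y_n
  ⇒ R(z) = (1 + 2/3z)/(1 − 1/3z).

Find x<0 with |R(x)|<1.
x=-0.87: |R|=0.3256
R=−1: 1+2/3x = −1+1/3x ⇒ -1/3x=2 ⇒ x=2/(-1/3)=-6.0000
Confirm numerically:
  x=-3.718: |R|=0.66032 <1
  x=-3.593: |R|=0.63492 <1
  x=-2.757: |R|=0.43669 <1
  x=-6.307: |R|=1.03299 >1
  x=-6.166: |R|=1.01811 >1
  x=-6.044: |R|=1.00487 >1
Interval (-6.0000, 0).

(-6.0000,0); λ=-7 ⇒ h* = (6)/7 = 0.8571.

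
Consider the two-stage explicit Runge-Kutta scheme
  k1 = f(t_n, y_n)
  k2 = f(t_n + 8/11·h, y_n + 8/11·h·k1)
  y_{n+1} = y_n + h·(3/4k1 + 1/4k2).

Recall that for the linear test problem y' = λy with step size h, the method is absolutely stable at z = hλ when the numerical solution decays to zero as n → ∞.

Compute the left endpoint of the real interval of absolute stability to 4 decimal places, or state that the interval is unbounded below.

Set f=λy, z=hλ:
  k1=λy_n ⇒ h·k1=z·y_n;  k2=λ(1+8/11z)y_n ⇒ h·k2=z(1+8/11z)y_n
  y_{n+1}/y_n = 1 + 3/4z + 1/4z(1+8/11z) = 1 + z + 2/11z²
  R(z) = 1 + z + 2/11z².

Need |R(x)|<1, x<0.
x=-1.72: |R|=0.1821
R=1: x+2/11x²=0 ⇒ x=−11/2=-5.5000; min R=1−1/(4·2/11)=-0.3750>−1
Confirm numerically:
  x=-5.350: |R|=0.85409 <1
  x=-4.576: |R|=0.23123 <1
  x=-3.375: |R|=0.30398 <1
  x=-3.327: |R|=0.31447 <1
  x=-5.886: |R|=1.41309 >1
  x=-5.818: |R|=1.33639 >1
  x=-5.729: |R|=1.23853 >1
Interval (-5.5000, 0).

left endpoint -5.5000.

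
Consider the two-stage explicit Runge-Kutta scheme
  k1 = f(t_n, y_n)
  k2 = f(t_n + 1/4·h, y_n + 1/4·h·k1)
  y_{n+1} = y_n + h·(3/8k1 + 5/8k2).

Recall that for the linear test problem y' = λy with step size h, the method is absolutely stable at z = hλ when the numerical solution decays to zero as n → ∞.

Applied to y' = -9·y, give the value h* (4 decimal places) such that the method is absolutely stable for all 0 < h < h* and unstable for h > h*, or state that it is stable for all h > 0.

(-6.4000,0); λ=-9 ⇒ h* = (32/5)/9 = 0.7111.

With y'=λy (z=hλ):
  k1=λy_n ⇒ h·k1=z·y_n;  k2=λ(1+1/4z)y_n ⇒ h·k2=z(1+1/4z)y_n
  y_{n+1}/y_n = 1 + 3/8z + 5/8z(1+1/4z) = 1 + z + 5/32z²
  R(z) = 1 + z + 5/32z².

Boundary: |R(x)|=1, x<0.
x=-0.71: |R|=0.3688
R=1: x+5/32x²=0 ⇒ x=−32/5=-6.4000; min R=1−1/(4·5/32)=-0.6000>−1
Confirm numerically:
  x=-6.127: |R|=0.73865 <1
  x=-5.932: |R|=0.56622 <1
  x=-5.328: |R|=0.10756 <1
  x=-4.031: |R|=0.49210 <1
  x=-6.662: |R|=1.27273 >1
  x=-6.517: |R|=1.11914 >1
Stable set (-6.4000, 0).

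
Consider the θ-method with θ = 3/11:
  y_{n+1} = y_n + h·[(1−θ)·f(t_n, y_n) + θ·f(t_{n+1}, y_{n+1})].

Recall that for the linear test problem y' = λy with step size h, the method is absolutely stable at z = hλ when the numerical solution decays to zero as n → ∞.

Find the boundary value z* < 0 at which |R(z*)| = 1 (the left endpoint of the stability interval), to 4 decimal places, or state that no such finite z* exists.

On y'=λy, z=hλ:
  y_{n+1} = y_n + z·[8/11·y_n + 3/11·y_{n+1}] ⇒ (1 − 3/11z)y_{n+1} = (1 + 8/11z)y_n
  ⇒ R(z) = (1 + 8/11z)/(1 − 3/11z).

Solve |R(x)|<1 on ℝ⁻.
x=-0.81: |R|=0.3366
R=−1: 1+8/11x = −1+3/11x ⇒ -5/11x=2 ⇒ x=2/(-5/11)=-4.4000
Confirm numerically:
  x=-4.259: |R|=0.97035 <1
  x=-3.737: |R|=0.85075 <1
  x=-2.338: |R|=0.42767 <1
  x=-2.091: |R|=0.33162 <1
  x=-4.852: |R|=1.08843 >1
  x=-4.823: |R|=1.08304 >1
Interval (-4.4000, 0).

left endpoint -4.4000.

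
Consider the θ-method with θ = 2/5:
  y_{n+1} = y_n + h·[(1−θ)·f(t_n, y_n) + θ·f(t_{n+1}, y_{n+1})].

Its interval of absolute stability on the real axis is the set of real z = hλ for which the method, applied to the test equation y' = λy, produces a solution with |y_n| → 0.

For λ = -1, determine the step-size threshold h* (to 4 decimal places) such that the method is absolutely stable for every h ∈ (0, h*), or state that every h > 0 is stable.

Test eqn y'=λy, z=hλ:
  y_{n+1} = y_n + z·[3/5·y_n + 2/5·y_{n+1}] ⇒ (1 − 2/5z)y_{n+1} = (1 + 3/5z)y_n
  R(z) = (1 + 3/5z)/(1 − 2/5z).

Boundary: |R(x)|=1, x<0.
x=-0.4: |R|=0.6552
R=−1: 1+3/5x = −1+2/5x ⇒ -1/5x=2 ⇒ x=2/(-1/5)=-10.0000
Confirm numerically:
  x=-8.089: |R|=0.90976 <1
  x=-6.693: |R|=0.82013 <1
  x=-5.948: |R|=0.76018 <1
  x=-10.562: |R|=1.02151 >1
  x=-10.359: |R|=1.01396 >1
  x=-10.062: |R|=1.00247 >1
Stable set (-10.0000, 0).

(-10.0000,0); λ=-1 ⇒ h* = (10)/1 = 10.0000.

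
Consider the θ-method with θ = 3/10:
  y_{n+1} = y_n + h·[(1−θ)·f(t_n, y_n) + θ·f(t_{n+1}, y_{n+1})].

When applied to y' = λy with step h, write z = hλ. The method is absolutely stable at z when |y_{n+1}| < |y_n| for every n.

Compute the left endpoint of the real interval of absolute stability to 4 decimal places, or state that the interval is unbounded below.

Test eqn y'=λy, z=hλ:
  y_{n+1} = y_n + z·[7/10·y_n + 3/10·y_{n+1}] ⇒ (1 − 3/10z)y_{n+1} = (1 + 7/10z)y_n
  R(z) = (1 + 7/10z)/(1 − 3/10z).

Need |R(x)|<1, x<0.
x=-1.79: |R|=0.1646
R=−1: 1+7/10x = −1+3/10x ⇒ -2/5x=2 ⇒ x=2/(-2/5)=-5.0000
Confirm numerically:
  x=-4.474: |R|=0.91017 <1
  x=-3.120: |R|=0.61157 <1
  x=-2.964: |R|=0.56892 <1
  x=-2.843: |R|=0.53435 <1
  x=-5.513: |R|=1.07732 >1
  x=-5.428: |R|=1.06513 >1
Interval (-5.0000, 0).

z* = -5.0000.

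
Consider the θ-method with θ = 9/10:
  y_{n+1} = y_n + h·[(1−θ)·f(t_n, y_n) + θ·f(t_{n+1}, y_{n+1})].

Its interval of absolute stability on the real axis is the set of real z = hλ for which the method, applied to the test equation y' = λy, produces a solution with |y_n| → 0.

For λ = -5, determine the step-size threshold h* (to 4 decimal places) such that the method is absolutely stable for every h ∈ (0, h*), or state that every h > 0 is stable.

(−∞, 0) — no finite endpoint. Any h>0 works for λ=-5.

Set f=λy, z=hλ:
  y_{n+1} = y_n + z·[1/10·y_n + 9/10·y_{n+1}] ⇒ (1 − 9/10z)y_{n+1} = (1 + 1/10z)y_n
  so R(z) = (1 + 1/10z)/(1 − 9/10z).

Boundary: |R(x)|=1, x<0.
x=-0.53: |R|=0.6412
x=-2: |R|=0.2857
x=-10: |R|=0.0000
x=-100: |R|=0.0989
θ=9/10≥1/2 ⇒ |1+1/10x|<|1−9/10x| ∀x<0 ⇒ stable on all of ℝ⁻.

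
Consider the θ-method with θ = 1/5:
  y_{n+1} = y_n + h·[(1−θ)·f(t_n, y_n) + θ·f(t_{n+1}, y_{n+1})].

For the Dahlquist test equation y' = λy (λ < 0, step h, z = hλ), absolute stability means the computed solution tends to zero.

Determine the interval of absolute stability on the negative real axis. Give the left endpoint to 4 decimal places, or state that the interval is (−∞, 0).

(-3.3333, 0).

On y'=λy, z=hλ:
  y_{n+1} = y_n + z·[4/5·y_n + 1/5·y_{n+1}] ⇒ (1 − 1/5z)y_{n+1} = (1 + 4/5z)y_n
  R(z) = (1 + 4/5z)/(1 − 1/5z).

Need |R(x)|<1, x<0.
x=-1.26: |R|=0.0064
R=−1: 1+4/5x = −1+1/5x ⇒ -3/5x=2 ⇒ x=2/(-3/5)=-3.3333
Confirm numerically:
  x=-2.962: |R|=0.86009 <1
  x=-2.528: |R|=0.67906 <1
  x=-1.452: |R|=0.12523 <1
  x=-3.807: |R|=1.16135 >1
  x=-3.638: |R|=1.10581 >1
So |R|<1 on (-3.3333, 0).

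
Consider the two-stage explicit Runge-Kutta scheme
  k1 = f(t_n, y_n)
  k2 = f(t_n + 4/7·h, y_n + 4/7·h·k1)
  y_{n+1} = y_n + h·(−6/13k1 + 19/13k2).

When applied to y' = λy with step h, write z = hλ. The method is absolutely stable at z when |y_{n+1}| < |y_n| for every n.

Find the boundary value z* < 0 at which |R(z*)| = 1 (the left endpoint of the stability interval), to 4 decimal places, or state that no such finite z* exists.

Set f=λy, z=hλ:
  k1=λy_n ⇒ h·k1=z·y_n;  k2=λ(1+4/7z)y_n ⇒ h·k2=z(1+4/7z)y_n
  y_{n+1}/y_n = 1 − 6/13z + 19/13z(1+4/7z) = 1 + z + 76/91z²
  so R(z) = 1 + z + 76/91z².

Boundary: |R(x)|=1, x<0.
x=-0.4: |R|=0.7336
R=1: x+76/91x²=0 ⇒ x=−91/76=-1.1974; min R=1−1/(4·76/91)=0.7007>−1
Confirm numerically:
  x=-1.070: |R|=0.88618 <1
  x=-0.848: |R|=0.75257 <1
  x=-0.700: |R|=0.70923 <1
  x=-1.439: |R|=1.29039 >1
  x=-1.242: |R|=1.04630 >1
Interval (-1.1974, 0).

left endpoint -1.1974.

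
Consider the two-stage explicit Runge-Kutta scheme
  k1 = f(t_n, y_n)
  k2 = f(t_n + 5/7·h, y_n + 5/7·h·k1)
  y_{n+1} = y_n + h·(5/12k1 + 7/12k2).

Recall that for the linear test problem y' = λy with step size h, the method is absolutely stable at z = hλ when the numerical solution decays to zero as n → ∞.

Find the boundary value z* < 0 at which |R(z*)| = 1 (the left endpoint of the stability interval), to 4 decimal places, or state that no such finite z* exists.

Test eqn y'=λy, z=hλ:
  k1=λy_n ⇒ h·k1=z·y_n;  k2=λ(1+5/7z)y_n ⇒ h·k2=z(1+5/7z)y_n
  y_{n+1}/y_n = 1 + 5/12z + 7/12z(1+5/7z) = 1 + z + 5/12z²
  Hence R(z) = 1 + z + 5/12z².

Need |R(x)|<1, x<0.
x=-0.71: |R|=0.5000
R=1: x+5/12x²=0 ⇒ x=−12/5=-2.4000; min R=1−1/(4·5/12)=0.4000>−1
Confirm numerically:
  x=-2.202: |R|=0.81833 <1
  x=-1.613: |R|=0.47107 <1
  x=-1.162: |R|=0.40060 <1
  x=-2.794: |R|=1.45868 >1
  x=-2.777: |R|=1.43622 >1
  x=-2.526: |R|=1.13261 >1
Stable set (-2.4000, 0).

z* = -2.4000.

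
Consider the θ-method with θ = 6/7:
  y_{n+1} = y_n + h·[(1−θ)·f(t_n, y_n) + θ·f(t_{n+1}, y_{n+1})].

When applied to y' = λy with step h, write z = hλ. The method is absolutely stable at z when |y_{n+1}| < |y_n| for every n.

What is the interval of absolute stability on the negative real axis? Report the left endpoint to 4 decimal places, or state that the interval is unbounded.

With y'=λy (z=hλ):
  y_{n+1} = y_n + z·[1/7·y_n + 6/7·y_{n+1}] ⇒ (1 − 6/7z)y_{n+1} = (1 + 1/7z)y_n
  Hence R(z) = (1 + 1/7z)/(1 − 6/7z).

Find x<0 with |R(x)|<1.
x=-0.36: |R|=0.7249
x=-2: |R|=0.2632
x=-10: |R|=0.0448
x=-100: |R|=0.1532
θ=6/7≥1/2 ⇒ |1+1/7x|<|1−6/7x| ∀x<0 ⇒ unbounded interval.

(−∞, 0) — no finite endpoint.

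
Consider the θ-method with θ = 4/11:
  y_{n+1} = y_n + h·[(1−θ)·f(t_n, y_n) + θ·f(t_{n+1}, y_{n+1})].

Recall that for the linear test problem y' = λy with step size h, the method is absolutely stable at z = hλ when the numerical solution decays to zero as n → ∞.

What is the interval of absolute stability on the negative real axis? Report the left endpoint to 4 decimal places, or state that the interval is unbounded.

z∈(-7.3333,0).

Test eqn y'=λy, z=hλ:
  y_{n+1} = y_n + z·[7/11·y_n + 4/11·y_{n+1}] ⇒ (1 − 4/11z)y_{n+1} = (1 + 7/11z)y_n
  so R(z) = (1 + 7/11z)/(1 − 4/11z).

Find x<0 with |R(x)|<1.
x=-1.47: |R|=0.0421
R=−1: 1+7/11x = −1+4/11x ⇒ -3/11x=2 ⇒ x=2/(-3/11)=-7.3333
Confirm numerically:
  x=-6.629: |R|=0.94368 <1
  x=-6.176: |R|=0.90276 <1
  x=-3.009: |R|=0.43684 <1
  x=-7.680: |R|=1.02493 >1
  x=-7.532: |R|=1.01449 >1
So |R|<1 on (-7.3333, 0).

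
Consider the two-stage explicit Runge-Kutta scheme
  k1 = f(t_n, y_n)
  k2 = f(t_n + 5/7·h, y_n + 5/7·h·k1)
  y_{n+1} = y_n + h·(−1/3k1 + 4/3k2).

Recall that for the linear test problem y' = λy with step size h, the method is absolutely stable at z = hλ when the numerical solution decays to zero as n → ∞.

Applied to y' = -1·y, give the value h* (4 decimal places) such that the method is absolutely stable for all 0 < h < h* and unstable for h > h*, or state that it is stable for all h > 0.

(-1.0500,0); λ=-1 ⇒ h* = (21/20)/1 = 1.0500.

Set f=λy, z=hλ:
  k1=λy_n ⇒ h·k1=z·y_n;  k2=λ(1+5/7z)y_n ⇒ h·k2=z(1+5/7z)y_n
  y_{n+1}/y_n = 1 − 1/3z + 4/3z(1+5/7z) = 1 + z + 20/21z²
  so R(z) = 1 + z + 20/21z².

Solve |R(x)|<1 on ℝ⁻.
x=-0.83: |R|=0.8261
R=1: x+20/21x²=0 ⇒ x=−21/20=-1.0500; min R=1−1/(4·20/21)=0.7375>−1
Confirm numerically:
  x=-0.929: |R|=0.89294 <1
  x=-0.800: |R|=0.80952 <1
  x=-0.444: |R|=0.74375 <1
  x=-1.469: |R|=1.58620 >1
  x=-1.263: |R|=1.25621 >1
  x=-1.116: |R|=1.07015 >1
Interval (-1.0500, 0).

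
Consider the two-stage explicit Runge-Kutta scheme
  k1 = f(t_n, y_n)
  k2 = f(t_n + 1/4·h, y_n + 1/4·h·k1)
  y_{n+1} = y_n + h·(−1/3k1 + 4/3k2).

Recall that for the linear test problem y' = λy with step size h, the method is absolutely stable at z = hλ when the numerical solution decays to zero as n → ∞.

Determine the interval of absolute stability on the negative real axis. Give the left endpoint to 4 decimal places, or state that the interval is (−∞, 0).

(-3.0000, 0).

Set f=λy, z=hλ:
  k1=λy_n ⇒ h·k1=z·y_n;  k2=λ(1+1/4z)y_n ⇒ h·k2=z(1+1/4z)y_n
  y_{n+1}/y_n = 1 − 1/3z + 4/3z(1+1/4z) = 1 + z + 1/3z²
  ⇒ R(z) = 1 + z + 1/3z².

Solve |R(x)|<1 on ℝ⁻.
x=-1.56: |R|=0.2512
R=1: x+1/3x²=0 ⇒ x=−3=-3.0000; min R=1−1/(4·1/3)=0.2500>−1
Confirm numerically:
  x=-2.866: |R|=0.87199 <1
  x=-2.741: |R|=0.76336 <1
  x=-2.623: |R|=0.67038 <1
  x=-1.824: |R|=0.28499 <1
  x=-3.259: |R|=1.28136 >1
  x=-3.196: |R|=1.20881 >1
Stable set (-3.0000, 0).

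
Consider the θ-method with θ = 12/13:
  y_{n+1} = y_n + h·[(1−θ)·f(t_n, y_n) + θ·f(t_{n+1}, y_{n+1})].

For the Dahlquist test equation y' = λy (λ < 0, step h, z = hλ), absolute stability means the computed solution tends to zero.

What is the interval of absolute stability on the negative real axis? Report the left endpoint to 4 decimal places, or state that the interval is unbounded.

unbounded; (−∞, 0).

Test eqn y'=λy, z=hλ:
  y_{n+1} = y_n + z·[1/13·y_n + 12/13·y_{n+1}] ⇒ (1 − 12/13z)y_{n+1} = (1 + 1/13z)y_n
  R(z) = (1 + 1/13z)/(1 − 12/13z).

Solve |R(x)|<1 on ℝ⁻.
x=-0.46: |R|=0.6771
x=-2: |R|=0.2973
x=-10: |R|=0.0226
x=-100: |R|=0.0717
θ=12/13≥1/2 ⇒ |1+1/13x|<|1−12/13x| ∀x<0 ⇒ interval (−∞,0).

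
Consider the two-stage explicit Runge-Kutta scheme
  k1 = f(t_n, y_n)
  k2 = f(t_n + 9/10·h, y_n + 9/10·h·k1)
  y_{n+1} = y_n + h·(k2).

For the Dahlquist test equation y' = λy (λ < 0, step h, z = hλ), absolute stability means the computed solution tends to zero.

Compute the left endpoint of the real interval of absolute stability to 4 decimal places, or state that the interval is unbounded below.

z* = -1.1111.

With y'=λy (z=hλ):
  k1=λy_n ⇒ h·k1=z·y_n;  k2=λ(1+9/10z)y_n ⇒ h·k2=z(1+9/10z)y_n
  y_{n+1}/y_n = 1 + z(1+9/10z) = 1 + z + 9/10z²
  Hence R(z) = 1 + z + 9/10z².

Solve |R(x)|<1 on ℝ⁻.
x=-1.37: |R|=1.3192
R=1: x+9/10x²=0 ⇒ x=−10/9=-1.1111; min R=1−1/(4·9/10)=0.7222>−1
Confirm numerically:
  x=-0.962: |R|=0.87090 <1
  x=-0.712: |R|=0.74425 <1
  x=-0.662: |R|=0.73242 <1
  x=-1.543: |R|=1.59976 >1
  x=-1.144: |R|=1.03386 >1
Stable set (-1.1111, 0).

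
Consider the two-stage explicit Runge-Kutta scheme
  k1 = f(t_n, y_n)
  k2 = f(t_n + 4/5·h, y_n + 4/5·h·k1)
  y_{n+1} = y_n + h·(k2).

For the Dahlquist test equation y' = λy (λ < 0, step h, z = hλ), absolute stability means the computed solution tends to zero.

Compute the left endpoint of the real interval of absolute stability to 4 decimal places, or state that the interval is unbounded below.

left endpoint -1.2500.

On y'=λy, z=hλ:
  k1=λy_n ⇒ h·k1=z·y_n;  k2=λ(1+4/5z)y_n ⇒ h·k2=z(1+4/5z)y_n
  y_{n+1}/y_n = 1 + z(1+4/5z) = 1 + z + 4/5z²
  Hence R(z) = 1 + z + 4/5z².

Find x<0 with |R(x)|<1.
x=-1.78: |R|=1.7547
R=1: x+4/5x²=0 ⇒ x=−5/4=-1.2500; min R=1−1/(4·4/5)=0.6875>−1
Confirm numerically:
  x=-0.790: |R|=0.70928 <1
  x=-0.786: |R|=0.70824 <1
  x=-0.766: |R|=0.70340 <1
  x=-0.559: |R|=0.69098 <1
  x=-1.493: |R|=1.29024 >1
  x=-1.344: |R|=1.10107 >1
Stable set (-1.2500, 0).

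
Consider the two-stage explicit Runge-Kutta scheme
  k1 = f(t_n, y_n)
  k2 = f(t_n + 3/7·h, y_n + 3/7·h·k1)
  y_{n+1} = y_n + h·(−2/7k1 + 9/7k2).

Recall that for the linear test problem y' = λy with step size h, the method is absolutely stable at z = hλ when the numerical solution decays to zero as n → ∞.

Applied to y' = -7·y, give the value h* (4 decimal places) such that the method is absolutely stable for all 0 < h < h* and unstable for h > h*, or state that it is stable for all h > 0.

Test eqn y'=λy, z=hλ:
  k1=λy_n ⇒ h·k1=z·y_n;  k2=λ(1+3/7z)y_n ⇒ h·k2=z(1+3/7z)y_n
  y_{n+1}/y_n = 1 − 2/7z + 9/7z(1+3/7z) = 1 + z + 27/49z²
  Hence R(z) = 1 + z + 27/49z².

Need |R(x)|<1, x<0.
x=-1.64: |R|=0.8420
R=1: x+27/49x²=0 ⇒ x=−49/27=-1.8148; min R=1−1/(4·27/49)=0.5463>−1
Confirm numerically:
  x=-1.188: |R|=0.58968 <1
  x=-1.149: |R|=0.57846 <1
  x=-0.903: |R|=0.54631 <1
  x=-0.852: |R|=0.54799 <1
  x=-2.200: |R|=1.46694 >1
  x=-2.134: |R|=1.37532 >1
  x=-1.986: |R|=1.18733 >1
So |R|<1 on (-1.8148, 0).

(-1.8148,0); λ=-7 ⇒ h* = (49/27)/7 = 0.2593.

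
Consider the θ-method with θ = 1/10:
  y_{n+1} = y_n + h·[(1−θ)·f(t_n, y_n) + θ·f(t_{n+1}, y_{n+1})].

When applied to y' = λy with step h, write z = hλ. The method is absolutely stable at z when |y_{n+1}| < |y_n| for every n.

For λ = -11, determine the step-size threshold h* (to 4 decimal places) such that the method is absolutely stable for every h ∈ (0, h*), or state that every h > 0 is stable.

(-2.5000,0); λ=-11 ⇒ h* = (5/2)/11 = 0.2273.

Test eqn y'=λy, z=hλ:
  y_{n+1} = y_n + z·[9/10·y_n + 1/10·y_{n+1}] ⇒ (1 − 1/10z)y_{n+1} = (1 + 9/10z)y_n
  R(z) = (1 + 9/10z)/(1 − 1/10z).

Find x<0 with |R(x)|<1.
x=-1.11: |R|=0.0009
R=−1: 1+9/10x = −1+1/10x ⇒ -4/5x=2 ⇒ x=2/(-4/5)=-2.5000
Confirm numerically:
  x=-2.376: |R|=0.91984 <1
  x=-2.153: |R|=0.77158 <1
  x=-1.546: |R|=0.33899 <1
  x=-2.629: |R|=1.08172 >1
  x=-2.617: |R|=1.07419 >1
  x=-2.593: |R|=1.05908 >1
So |R|<1 on (-2.5000, 0).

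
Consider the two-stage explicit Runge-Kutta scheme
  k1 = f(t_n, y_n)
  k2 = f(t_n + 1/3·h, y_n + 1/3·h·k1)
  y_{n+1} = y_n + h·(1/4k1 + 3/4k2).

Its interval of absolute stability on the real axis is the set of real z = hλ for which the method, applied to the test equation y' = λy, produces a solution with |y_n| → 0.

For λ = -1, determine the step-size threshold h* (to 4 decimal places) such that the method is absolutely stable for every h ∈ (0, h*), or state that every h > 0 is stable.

Test eqn y'=λy, z=hλ:
  k1=λy_n ⇒ h·k1=z·y_n;  k2=λ(1+1/3z)y_n ⇒ h·k2=z(1+1/3z)y_n
  y_{n+1}/y_n = 1 + 1/4z + 3/4z(1+1/3z) = 1 + z + 1/4z²
  Hence R(z) = 1 + z + 1/4z².

Boundary: |R(x)|=1, x<0.
x=-0.47: |R|=0.5852
R=1: x+1/4x²=0 ⇒ x=−4=-4.0000; min R=1−1/(4·1/4)=0.0000>−1
Confirm numerically:
  x=-3.874: |R|=0.87797 <1
  x=-3.108: |R|=0.30692 <1
  x=-2.979: |R|=0.23961 <1
  x=-4.570: |R|=1.65123 >1
  x=-4.274: |R|=1.29277 >1
  x=-4.132: |R|=1.13636 >1
Stable set (-4.0000, 0).

(-4.0000,0); λ=-1 ⇒ h* = (4)/1 = 4.0000.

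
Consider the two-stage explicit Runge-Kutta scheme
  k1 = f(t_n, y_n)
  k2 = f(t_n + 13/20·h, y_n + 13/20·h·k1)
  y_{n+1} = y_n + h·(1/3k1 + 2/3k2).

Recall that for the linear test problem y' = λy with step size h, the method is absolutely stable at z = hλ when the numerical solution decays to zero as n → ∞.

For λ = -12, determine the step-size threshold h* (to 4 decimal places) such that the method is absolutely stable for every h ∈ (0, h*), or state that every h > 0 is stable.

(-2.3077,0); λ=-12 ⇒ h* = (30/13)/12 = 0.1923.

Test eqn y'=λy, z=hλ:
  k1=λy_n ⇒ h·k1=z·y_n;  k2=λ(1+13/20z)y_n ⇒ h·k2=z(1+13/20z)y_n
  y_{n+1}/y_n = 1 + 1/3z + 2/3z(1+13/20z) = 1 + z + 13/30z²
  so R(z) = 1 + z + 13/30z².

Find x<0 with |R(x)|<1.
x=-1.31: |R|=0.4336
R=1: x+13/30x²=0 ⇒ x=−30/13=-2.3077; min R=1−1/(4·13/30)=0.4231>−1
Confirm numerically:
  x=-1.458: |R|=0.46316 <1
  x=-1.154: |R|=0.42308 <1
  x=-0.966: |R|=0.43837 <1
  x=-2.680: |R|=1.43237 >1
  x=-2.615: |R|=1.34823 >1
Interval (-2.3077, 0).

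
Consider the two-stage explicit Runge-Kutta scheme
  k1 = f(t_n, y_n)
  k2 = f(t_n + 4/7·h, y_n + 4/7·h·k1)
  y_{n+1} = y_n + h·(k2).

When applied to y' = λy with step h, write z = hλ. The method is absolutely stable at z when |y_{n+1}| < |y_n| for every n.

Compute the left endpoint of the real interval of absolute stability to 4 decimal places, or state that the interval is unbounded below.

z* = -1.7500.

On y'=λy, z=hλ:
  k1=λy_n ⇒ h·k1=z·y_n;  k2=λ(1+4/7z)y_n ⇒ h·k2=z(1+4/7z)y_n
  y_{n+1}/y_n = 1 + z(1+4/7z) = 1 + z + 4/7z²
  Hence R(z) = 1 + z + 4/7z².

Need |R(x)|<1, x<0.
x=-0.86: |R|=0.5626
R=1: x+4/7x²=0 ⇒ x=−7/4=-1.7500; min R=1−1/(4·4/7)=0.5625>−1
Confirm numerically:
  x=-1.329: |R|=0.68028 <1
  x=-1.255: |R|=0.64501 <1
  x=-0.788: |R|=0.56683 <1
  x=-1.906: |R|=1.16991 >1
  x=-1.829: |R|=1.08257 >1
Stable set (-1.7500, 0).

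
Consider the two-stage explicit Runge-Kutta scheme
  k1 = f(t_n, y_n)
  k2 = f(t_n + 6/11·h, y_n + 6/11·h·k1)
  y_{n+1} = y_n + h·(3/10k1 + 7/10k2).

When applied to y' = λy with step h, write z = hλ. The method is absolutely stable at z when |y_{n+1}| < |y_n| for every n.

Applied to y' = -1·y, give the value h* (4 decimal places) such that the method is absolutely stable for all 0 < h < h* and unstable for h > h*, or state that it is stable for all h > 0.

(-2.6190,0); λ=-1 ⇒ h* = (55/21)/1 = 2.6190.

On y'=λy, z=hλ:
  k1=λy_n ⇒ h·k1=z·y_n;  k2=λ(1+6/11z)y_n ⇒ h·k2=z(1+6/11z)y_n
  y_{n+1}/y_n = 1 + 3/10z + 7/10z(1+6/11z) = 1 + z + 21/55z²
  ⇒ R(z) = 1 + z + 21/55z².

Solve |R(x)|<1 on ℝ⁻.
x=-1.59: |R|=0.3753
R=1: x+21/55x²=0 ⇒ x=−55/21=-2.6190; min R=1−1/(4·21/55)=0.3452>−1
Confirm numerically:
  x=-2.144: |R|=0.61112 <1
  x=-1.712: |R|=0.40709 <1
  x=-1.554: |R|=0.36806 <1
  x=-3.116: |R|=1.59125 >1
  x=-2.788: |R|=1.17985 >1
Interval (-2.6190, 0).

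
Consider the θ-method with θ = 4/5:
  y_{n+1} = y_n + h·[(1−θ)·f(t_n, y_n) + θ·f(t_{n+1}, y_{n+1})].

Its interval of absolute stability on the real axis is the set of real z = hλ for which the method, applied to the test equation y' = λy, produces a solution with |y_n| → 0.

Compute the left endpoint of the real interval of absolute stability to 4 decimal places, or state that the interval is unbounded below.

With y'=λy (z=hλ):
  y_{n+1} = y_n + z·[1/5·y_n + 4/5·y_{n+1}] ⇒ (1 − 4/5z)y_{n+1} = (1 + 1/5z)y_n
  R(z) = (1 + 1/5z)/(1 − 4/5z).

Boundary: |R(x)|=1, x<0.
x=-0.87: |R|=0.4870
x=-2: |R|=0.2308
x=-10: |R|=0.1111
x=-100: |R|=0.2346
θ=4/5≥1/2 ⇒ |1+1/5x|<|1−4/5x| ∀x<0 ⇒ unbounded interval.

interval (−∞, 0).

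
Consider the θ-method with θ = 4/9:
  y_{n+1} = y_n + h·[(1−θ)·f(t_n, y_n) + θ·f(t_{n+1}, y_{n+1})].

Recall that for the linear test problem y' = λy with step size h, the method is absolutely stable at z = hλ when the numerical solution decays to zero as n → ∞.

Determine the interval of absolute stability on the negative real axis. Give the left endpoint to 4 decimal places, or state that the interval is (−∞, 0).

Test eqn y'=λy, z=hλ:
  y_{n+1} = y_n + z·[5/9·y_n + 4/9·y_{n+1}] ⇒ (1 − 4/9z)y_{n+1} = (1 + 5/9z)y_n
  ⇒ R(z) = (1 + 5/9z)/(1 − 4/9z).

Solve |R(x)|<1 on ℝ⁻.
x=-0.85: |R|=0.3831
R=−1: 1+5/9x = −1+4/9x ⇒ -1/9x=2 ⇒ x=2/(-1/9)=-18.0000
Confirm numerically:
  x=-17.898: |R|=0.99873 <1
  x=-13.198: |R|=0.92229 <1
  x=-7.942: |R|=0.75329 <1
  x=-18.576: |R|=1.00691 >1
  x=-18.522: |R|=1.00628 >1
  x=-18.101: |R|=1.00124 >1
Interval (-18.0000, 0).

z∈(-18.0000,0).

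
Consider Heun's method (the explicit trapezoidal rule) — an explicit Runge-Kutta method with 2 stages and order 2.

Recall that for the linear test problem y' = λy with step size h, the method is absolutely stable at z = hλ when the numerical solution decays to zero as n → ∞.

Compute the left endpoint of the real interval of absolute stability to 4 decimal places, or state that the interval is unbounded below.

Set f=λy, z=hλ:
  order 2, 2-stage ⇒ R(z)=1+z+z^2/2
  (e.g. R(-0.97)=0.50045, |R|=0.50045)

Boundary: |R(x)|=1, x<0.
x=-0.97: |R|=0.5005
|R(-2.17)|=1.1845 |R(-2.03)|=1.0304 |R(-1.26)|=0.5338
Bisect:
  x_lo=-2.5188 |R|=1.6534  x_hi=-0.3614 |R|=0.7039
  mid=-1.44011 |R|=0.59685 →hi
  mid=-1.97947 |R|=0.97968 →hi
  mid=-2.24916 |R|=1.28019 →lo
  mid=-2.11431 |R|=1.12085 →lo
  mid=-2.04689 |R|=1.04799 →lo
  mid=-2.01318 |R|=1.01327 →lo
  mid=-1.99633 |R|=0.99634 →hi
  mid=-2.00476 |R|=1.00477 →lo
  ...
  [-2.00002,-1.99988] ⇒ x*=-2.0000
Stable set (-2.0000, 0).

left endpoint -2.0000.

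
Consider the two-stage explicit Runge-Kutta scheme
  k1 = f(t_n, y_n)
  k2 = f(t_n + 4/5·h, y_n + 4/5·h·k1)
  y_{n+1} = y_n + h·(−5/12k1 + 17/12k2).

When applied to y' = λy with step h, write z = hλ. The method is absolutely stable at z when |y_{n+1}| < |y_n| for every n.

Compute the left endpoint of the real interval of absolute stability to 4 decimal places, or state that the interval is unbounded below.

With y'=λy (z=hλ):
  k1=λy_n ⇒ h·k1=z·y_n;  k2=λ(1+4/5z)y_n ⇒ h·k2=z(1+4/5z)y_n
  y_{n+1}/y_n = 1 − 5/12z + 17/12z(1+4/5z) = 1 + z + 17/15z²
  ⇒ R(z) = 1 + z + 17/15z².

Boundary: |R(x)|=1, x<0.
x=-0.52: |R|=0.7865
R=1: x+17/15x²=0 ⇒ x=−15/17=-0.8824; min R=1−1/(4·17/15)=0.7794>−1
Confirm numerically:
  x=-0.809: |R|=0.93275 <1
  x=-0.562: |R|=0.79596 <1
  x=-0.540: |R|=0.79048 <1
  x=-1.209: |R|=1.44757 >1
  x=-1.198: |R|=1.42856 >1
  x=-1.188: |R|=1.41152 >1
Stable set (-0.8824, 0).

z* = -0.8824.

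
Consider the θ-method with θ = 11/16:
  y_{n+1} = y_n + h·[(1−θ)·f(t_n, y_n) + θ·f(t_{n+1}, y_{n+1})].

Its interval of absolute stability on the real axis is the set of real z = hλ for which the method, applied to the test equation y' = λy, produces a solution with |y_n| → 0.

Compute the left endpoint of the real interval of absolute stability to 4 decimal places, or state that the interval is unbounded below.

On y'=λy, z=hλ:
  y_{n+1} = y_n + z·[5/16·y_n + 11/16·y_{n+1}] ⇒ (1 − 11/16z)y_{n+1} = (1 + 5/16z)y_n
  ⇒ R(z) = (1 + 5/16z)/(1 − 11/16z).

Need |R(x)|<1, x<0.
x=-1.2: |R|=0.3425
x=-2: |R|=0.1579
x=-10: |R|=0.2698
x=-100: |R|=0.4337
θ=11/16≥1/2 ⇒ |1+5/16x|<|1−11/16x| ∀x<0 ⇒ interval (−∞,0).

interval (−∞, 0).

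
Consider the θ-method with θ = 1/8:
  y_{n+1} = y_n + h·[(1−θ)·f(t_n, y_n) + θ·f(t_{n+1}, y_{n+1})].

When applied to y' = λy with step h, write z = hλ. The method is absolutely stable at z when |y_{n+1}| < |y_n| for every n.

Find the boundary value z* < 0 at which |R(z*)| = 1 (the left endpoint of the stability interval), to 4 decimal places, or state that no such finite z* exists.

With y'=λy (z=hλ):
  y_{n+1} = y_n + z·[7/8·y_n + 1/8·y_{n+1}] ⇒ (1 − 1/8z)y_{n+1} = (1 + 7/8z)y_n
  Hence R(z) = (1 + 7/8z)/(1 − 1/8z).

Need |R(x)|<1, x<0.
x=-1.14: |R|=0.0022
R=−1: 1+7/8x = −1+1/8x ⇒ -3/4x=2 ⇒ x=2/(-3/4)=-2.6667
Confirm numerically:
  x=-2.410: |R|=0.85207 <1
  x=-2.389: |R|=0.83964 <1
  x=-2.150: |R|=0.69458 <1
  x=-1.552: |R|=0.29983 <1
  x=-3.000: |R|=1.18182 >1
  x=-2.891: |R|=1.12359 >1
So |R|<1 on (-2.6667, 0).

left endpoint -2.6667.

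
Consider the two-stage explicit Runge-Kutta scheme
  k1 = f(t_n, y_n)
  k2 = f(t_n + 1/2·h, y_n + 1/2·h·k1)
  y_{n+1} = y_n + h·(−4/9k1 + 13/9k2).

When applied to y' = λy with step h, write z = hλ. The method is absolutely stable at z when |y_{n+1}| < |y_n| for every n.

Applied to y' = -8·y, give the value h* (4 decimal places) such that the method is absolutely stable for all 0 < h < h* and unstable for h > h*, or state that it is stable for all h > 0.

Set f=λy, z=hλ:
  k1=λy_n ⇒ h·k1=z·y_n;  k2=λ(1+1/2z)y_n ⇒ h·k2=z(1+1/2z)y_n
  y_{n+1}/y_n = 1 − 4/9z + 13/9z(1+1/2z) = 1 + z + 13/18z²
  Hence R(z) = 1 + z + 13/18z².

Need |R(x)|<1, x<0.
x=-0.55: |R|=0.6685
R=1: x+13/18x²=0 ⇒ x=−18/13=-1.3846; min R=1−1/(4·13/18)=0.6538>−1
Confirm numerically:
  x=-1.197: |R|=0.83781 <1
  x=-0.840: |R|=0.66960 <1
  x=-0.809: |R|=0.66368 <1
  x=-1.767: |R|=1.48799 >1
  x=-1.736: |R|=1.44056 >1
  x=-1.465: |R|=1.08505 >1
So |R|<1 on (-1.3846, 0).

(-1.3846,0); λ=-8 ⇒ h* = (18/13)/8 = 0.1731.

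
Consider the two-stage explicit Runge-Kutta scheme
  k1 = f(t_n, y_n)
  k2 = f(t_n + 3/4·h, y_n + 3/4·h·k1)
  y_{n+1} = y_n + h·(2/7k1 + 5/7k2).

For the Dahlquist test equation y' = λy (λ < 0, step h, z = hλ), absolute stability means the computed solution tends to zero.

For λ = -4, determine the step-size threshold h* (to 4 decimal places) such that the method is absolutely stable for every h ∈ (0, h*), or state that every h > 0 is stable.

Set f=λy, z=hλ:
  k1=λy_n ⇒ h·k1=z·y_n;  k2=λ(1+3/4z)y_n ⇒ h·k2=z(1+3/4z)y_n
  y_{n+1}/y_n = 1 + 2/7z + 5/7z(1+3/4z) = 1 + z + 15/28z²
  Hence R(z) = 1 + z + 15/28z².

Boundary: |R(x)|=1, x<0.
x=-1.46: |R|=0.6819
R=1: x+15/28x²=0 ⇒ x=−28/15=-1.8667; min R=1−1/(4·15/28)=0.5333>−1
Confirm numerically:
  x=-1.802: |R|=0.93757 <1
  x=-1.558: |R|=0.74237 <1
  x=-1.476: |R|=0.69109 <1
  x=-1.142: |R|=0.55666 <1
  x=-2.329: |R|=1.57684 >1
  x=-2.111: |R|=1.27631 >1
So |R|<1 on (-1.8667, 0).

(-1.8667,0); λ=-4 ⇒ h* = (28/15)/4 = 0.4667.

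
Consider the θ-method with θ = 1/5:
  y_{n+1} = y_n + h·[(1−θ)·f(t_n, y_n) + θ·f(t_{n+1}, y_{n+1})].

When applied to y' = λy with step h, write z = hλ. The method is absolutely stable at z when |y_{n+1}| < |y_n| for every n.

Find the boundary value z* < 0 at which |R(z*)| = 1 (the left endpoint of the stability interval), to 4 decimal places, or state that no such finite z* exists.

z* = -3.3333.

Test eqn y'=λy, z=hλ:
  y_{n+1} = y_n + z·[4/5·y_n + 1/5·y_{n+1}] ⇒ (1 − 1/5z)y_{n+1} = (1 + 4/5z)y_n
  Hence R(z) = (1 + 4/5z)/(1 − 1/5z).

Find x<0 with |R(x)|<1.
x=-0.35: |R|=0.6729
R=−1: 1+4/5x = −1+1/5x ⇒ -3/5x=2 ⇒ x=2/(-3/5)=-3.3333
Confirm numerically:
  x=-1.864: |R|=0.35781 <1
  x=-1.636: |R|=0.23267 <1
  x=-1.469: |R|=0.13542 <1
  x=-3.482: |R|=1.05258 >1
  x=-3.441: |R|=1.03827 >1
Stable set (-3.3333, 0).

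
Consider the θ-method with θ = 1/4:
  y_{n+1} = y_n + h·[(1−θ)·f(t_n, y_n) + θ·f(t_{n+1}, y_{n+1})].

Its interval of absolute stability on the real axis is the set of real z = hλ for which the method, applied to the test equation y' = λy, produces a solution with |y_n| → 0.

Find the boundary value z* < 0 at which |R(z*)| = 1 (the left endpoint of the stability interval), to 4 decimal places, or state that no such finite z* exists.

left endpoint -4.0000.

With y'=λy (z=hλ):
  y_{n+1} = y_n + z·[3/4·y_n + 1/4·y_{n+1}] ⇒ (1 − 1/4z)y_{n+1} = (1 + 3/4z)y_n
  R(z) = (1 + 3/4z)/(1 − 1/4z).

Need |R(x)|<1, x<0.
x=-0.96: |R|=0.2258
R=−1: 1+3/4x = −1+1/4x ⇒ -1/2x=2 ⇒ x=2/(-1/2)=-4.0000
Confirm numerically:
  x=-3.490: |R|=0.86382 <1
  x=-2.748: |R|=0.62893 <1
  x=-2.677: |R|=0.60371 <1
  x=-1.722: |R|=0.20377 <1
  x=-4.506: |R|=1.11897 >1
  x=-4.438: |R|=1.10382 >1
  x=-4.396: |R|=1.09433 >1
Interval (-4.0000, 0).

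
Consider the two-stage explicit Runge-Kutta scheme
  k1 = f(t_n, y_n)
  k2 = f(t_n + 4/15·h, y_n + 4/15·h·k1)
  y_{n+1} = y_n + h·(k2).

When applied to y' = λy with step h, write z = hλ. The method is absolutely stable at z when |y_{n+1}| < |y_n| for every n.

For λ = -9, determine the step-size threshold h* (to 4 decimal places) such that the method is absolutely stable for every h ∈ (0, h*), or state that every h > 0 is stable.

(-3.7500,0); λ=-9 ⇒ h* = (15/4)/9 = 0.4167.

Test eqn y'=λy, z=hλ:
  k1=λy_n ⇒ h·k1=z·y_n;  k2=λ(1+4/15z)y_n ⇒ h·k2=z(1+4/15z)y_n
  y_{n+1}/y_n = 1 + z(1+4/15z) = 1 + z + 4/15z²
  R(z) = 1 + z + 4/15z².

Need |R(x)|<1, x<0.
x=-1.75: |R|=0.0667
R=1: x+4/15x²=0 ⇒ x=−15/4=-3.7500; min R=1−1/(4·4/15)=0.0625>−1
Confirm numerically:
  x=-3.366: |R|=0.65532 <1
  x=-2.640: |R|=0.21856 <1
  x=-2.129: |R|=0.07970 <1
  x=-4.312: |R|=1.64623 >1
  x=-4.116: |R|=1.40172 >1
  x=-3.793: |R|=1.04349 >1
So |R|<1 on (-3.7500, 0).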